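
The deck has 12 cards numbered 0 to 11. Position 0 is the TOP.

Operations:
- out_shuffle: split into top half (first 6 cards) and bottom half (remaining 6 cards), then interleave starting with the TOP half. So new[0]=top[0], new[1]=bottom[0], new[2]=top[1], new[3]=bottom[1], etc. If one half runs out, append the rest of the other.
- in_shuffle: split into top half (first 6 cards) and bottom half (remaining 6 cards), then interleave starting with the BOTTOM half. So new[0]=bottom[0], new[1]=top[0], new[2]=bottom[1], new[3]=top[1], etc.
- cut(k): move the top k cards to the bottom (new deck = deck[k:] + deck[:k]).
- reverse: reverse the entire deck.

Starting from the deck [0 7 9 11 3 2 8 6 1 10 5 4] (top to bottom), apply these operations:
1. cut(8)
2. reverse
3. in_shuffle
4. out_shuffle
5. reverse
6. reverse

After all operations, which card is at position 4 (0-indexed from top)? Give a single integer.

Answer: 0

Derivation:
After op 1 (cut(8)): [1 10 5 4 0 7 9 11 3 2 8 6]
After op 2 (reverse): [6 8 2 3 11 9 7 0 4 5 10 1]
After op 3 (in_shuffle): [7 6 0 8 4 2 5 3 10 11 1 9]
After op 4 (out_shuffle): [7 5 6 3 0 10 8 11 4 1 2 9]
After op 5 (reverse): [9 2 1 4 11 8 10 0 3 6 5 7]
After op 6 (reverse): [7 5 6 3 0 10 8 11 4 1 2 9]
Position 4: card 0.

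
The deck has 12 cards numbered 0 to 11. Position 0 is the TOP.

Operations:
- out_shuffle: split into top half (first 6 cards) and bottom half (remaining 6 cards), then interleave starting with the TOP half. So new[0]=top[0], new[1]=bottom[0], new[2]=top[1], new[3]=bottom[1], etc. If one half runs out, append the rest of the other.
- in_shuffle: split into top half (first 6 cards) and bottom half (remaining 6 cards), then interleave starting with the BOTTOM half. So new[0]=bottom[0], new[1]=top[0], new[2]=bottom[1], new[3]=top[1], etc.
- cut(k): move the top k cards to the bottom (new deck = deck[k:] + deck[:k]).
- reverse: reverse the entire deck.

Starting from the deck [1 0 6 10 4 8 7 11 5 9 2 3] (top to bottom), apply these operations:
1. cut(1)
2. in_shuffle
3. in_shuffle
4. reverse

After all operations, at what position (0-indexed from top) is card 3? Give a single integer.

After op 1 (cut(1)): [0 6 10 4 8 7 11 5 9 2 3 1]
After op 2 (in_shuffle): [11 0 5 6 9 10 2 4 3 8 1 7]
After op 3 (in_shuffle): [2 11 4 0 3 5 8 6 1 9 7 10]
After op 4 (reverse): [10 7 9 1 6 8 5 3 0 4 11 2]
Card 3 is at position 7.

Answer: 7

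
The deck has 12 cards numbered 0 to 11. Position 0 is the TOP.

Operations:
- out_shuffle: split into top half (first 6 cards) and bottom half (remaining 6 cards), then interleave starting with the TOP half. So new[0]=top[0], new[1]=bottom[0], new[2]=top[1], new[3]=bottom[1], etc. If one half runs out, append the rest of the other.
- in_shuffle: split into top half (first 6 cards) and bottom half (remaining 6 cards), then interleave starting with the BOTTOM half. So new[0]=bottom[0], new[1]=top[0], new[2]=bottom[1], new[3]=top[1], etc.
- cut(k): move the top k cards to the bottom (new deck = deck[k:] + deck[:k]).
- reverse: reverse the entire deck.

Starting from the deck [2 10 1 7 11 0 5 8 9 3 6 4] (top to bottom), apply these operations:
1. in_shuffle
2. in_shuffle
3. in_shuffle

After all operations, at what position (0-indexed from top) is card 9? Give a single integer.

Answer: 6

Derivation:
After op 1 (in_shuffle): [5 2 8 10 9 1 3 7 6 11 4 0]
After op 2 (in_shuffle): [3 5 7 2 6 8 11 10 4 9 0 1]
After op 3 (in_shuffle): [11 3 10 5 4 7 9 2 0 6 1 8]
Card 9 is at position 6.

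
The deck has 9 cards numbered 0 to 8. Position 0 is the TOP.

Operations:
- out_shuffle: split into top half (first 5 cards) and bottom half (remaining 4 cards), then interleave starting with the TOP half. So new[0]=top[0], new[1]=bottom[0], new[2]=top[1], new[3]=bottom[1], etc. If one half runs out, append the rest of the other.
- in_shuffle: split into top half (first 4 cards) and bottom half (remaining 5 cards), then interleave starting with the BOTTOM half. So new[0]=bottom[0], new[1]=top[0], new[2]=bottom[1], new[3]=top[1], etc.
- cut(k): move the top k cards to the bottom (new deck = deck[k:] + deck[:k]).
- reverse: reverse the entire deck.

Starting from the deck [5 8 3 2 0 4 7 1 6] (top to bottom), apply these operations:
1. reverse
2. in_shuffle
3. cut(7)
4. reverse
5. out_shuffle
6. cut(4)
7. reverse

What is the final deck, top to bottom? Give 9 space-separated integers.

After op 1 (reverse): [6 1 7 4 0 2 3 8 5]
After op 2 (in_shuffle): [0 6 2 1 3 7 8 4 5]
After op 3 (cut(7)): [4 5 0 6 2 1 3 7 8]
After op 4 (reverse): [8 7 3 1 2 6 0 5 4]
After op 5 (out_shuffle): [8 6 7 0 3 5 1 4 2]
After op 6 (cut(4)): [3 5 1 4 2 8 6 7 0]
After op 7 (reverse): [0 7 6 8 2 4 1 5 3]

Answer: 0 7 6 8 2 4 1 5 3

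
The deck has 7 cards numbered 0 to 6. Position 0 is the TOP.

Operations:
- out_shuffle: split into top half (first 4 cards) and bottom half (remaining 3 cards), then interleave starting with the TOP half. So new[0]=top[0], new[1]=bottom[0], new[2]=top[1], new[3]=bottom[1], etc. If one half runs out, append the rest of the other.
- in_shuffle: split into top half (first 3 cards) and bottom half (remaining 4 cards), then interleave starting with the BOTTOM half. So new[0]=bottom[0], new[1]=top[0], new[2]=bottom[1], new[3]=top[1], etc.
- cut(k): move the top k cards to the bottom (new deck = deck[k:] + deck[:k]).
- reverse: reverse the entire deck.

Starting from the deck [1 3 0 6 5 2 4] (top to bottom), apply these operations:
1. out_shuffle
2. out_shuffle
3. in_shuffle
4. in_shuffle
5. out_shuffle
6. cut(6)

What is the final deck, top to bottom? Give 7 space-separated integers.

Answer: 1 0 5 4 3 6 2

Derivation:
After op 1 (out_shuffle): [1 5 3 2 0 4 6]
After op 2 (out_shuffle): [1 0 5 4 3 6 2]
After op 3 (in_shuffle): [4 1 3 0 6 5 2]
After op 4 (in_shuffle): [0 4 6 1 5 3 2]
After op 5 (out_shuffle): [0 5 4 3 6 2 1]
After op 6 (cut(6)): [1 0 5 4 3 6 2]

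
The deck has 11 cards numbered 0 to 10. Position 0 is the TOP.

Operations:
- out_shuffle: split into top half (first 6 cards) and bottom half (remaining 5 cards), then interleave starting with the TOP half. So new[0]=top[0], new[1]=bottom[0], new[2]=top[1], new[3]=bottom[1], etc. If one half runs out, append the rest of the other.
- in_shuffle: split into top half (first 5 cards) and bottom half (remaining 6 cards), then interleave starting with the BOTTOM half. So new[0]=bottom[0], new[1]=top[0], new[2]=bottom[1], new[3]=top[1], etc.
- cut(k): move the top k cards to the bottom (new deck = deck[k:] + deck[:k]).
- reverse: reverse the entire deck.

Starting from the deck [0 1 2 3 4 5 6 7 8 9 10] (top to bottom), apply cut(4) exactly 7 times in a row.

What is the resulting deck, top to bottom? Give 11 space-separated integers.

After op 1 (cut(4)): [4 5 6 7 8 9 10 0 1 2 3]
After op 2 (cut(4)): [8 9 10 0 1 2 3 4 5 6 7]
After op 3 (cut(4)): [1 2 3 4 5 6 7 8 9 10 0]
After op 4 (cut(4)): [5 6 7 8 9 10 0 1 2 3 4]
After op 5 (cut(4)): [9 10 0 1 2 3 4 5 6 7 8]
After op 6 (cut(4)): [2 3 4 5 6 7 8 9 10 0 1]
After op 7 (cut(4)): [6 7 8 9 10 0 1 2 3 4 5]

Answer: 6 7 8 9 10 0 1 2 3 4 5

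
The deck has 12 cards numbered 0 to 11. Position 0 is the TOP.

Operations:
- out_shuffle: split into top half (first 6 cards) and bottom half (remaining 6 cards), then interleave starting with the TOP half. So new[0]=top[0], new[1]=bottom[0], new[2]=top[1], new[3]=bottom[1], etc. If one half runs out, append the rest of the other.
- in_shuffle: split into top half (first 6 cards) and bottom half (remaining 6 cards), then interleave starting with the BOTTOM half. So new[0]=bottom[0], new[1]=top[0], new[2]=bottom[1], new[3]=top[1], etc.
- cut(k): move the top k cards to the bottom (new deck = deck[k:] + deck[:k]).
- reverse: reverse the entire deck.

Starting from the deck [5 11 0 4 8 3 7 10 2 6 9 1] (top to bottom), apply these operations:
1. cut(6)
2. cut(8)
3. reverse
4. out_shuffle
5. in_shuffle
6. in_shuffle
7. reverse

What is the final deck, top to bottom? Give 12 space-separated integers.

Answer: 5 3 6 0 10 1 8 2 11 7 9 4

Derivation:
After op 1 (cut(6)): [7 10 2 6 9 1 5 11 0 4 8 3]
After op 2 (cut(8)): [0 4 8 3 7 10 2 6 9 1 5 11]
After op 3 (reverse): [11 5 1 9 6 2 10 7 3 8 4 0]
After op 4 (out_shuffle): [11 10 5 7 1 3 9 8 6 4 2 0]
After op 5 (in_shuffle): [9 11 8 10 6 5 4 7 2 1 0 3]
After op 6 (in_shuffle): [4 9 7 11 2 8 1 10 0 6 3 5]
After op 7 (reverse): [5 3 6 0 10 1 8 2 11 7 9 4]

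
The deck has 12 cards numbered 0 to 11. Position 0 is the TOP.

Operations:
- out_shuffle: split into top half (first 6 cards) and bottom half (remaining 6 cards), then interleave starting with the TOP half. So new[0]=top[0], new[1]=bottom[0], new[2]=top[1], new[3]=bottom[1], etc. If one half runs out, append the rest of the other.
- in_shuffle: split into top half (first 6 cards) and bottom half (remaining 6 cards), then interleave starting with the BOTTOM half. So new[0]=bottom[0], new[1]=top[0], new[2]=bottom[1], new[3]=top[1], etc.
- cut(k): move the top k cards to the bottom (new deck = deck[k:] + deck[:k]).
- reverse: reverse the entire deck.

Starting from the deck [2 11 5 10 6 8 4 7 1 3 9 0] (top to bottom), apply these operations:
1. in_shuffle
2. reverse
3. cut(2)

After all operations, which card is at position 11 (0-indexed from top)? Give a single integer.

After op 1 (in_shuffle): [4 2 7 11 1 5 3 10 9 6 0 8]
After op 2 (reverse): [8 0 6 9 10 3 5 1 11 7 2 4]
After op 3 (cut(2)): [6 9 10 3 5 1 11 7 2 4 8 0]
Position 11: card 0.

Answer: 0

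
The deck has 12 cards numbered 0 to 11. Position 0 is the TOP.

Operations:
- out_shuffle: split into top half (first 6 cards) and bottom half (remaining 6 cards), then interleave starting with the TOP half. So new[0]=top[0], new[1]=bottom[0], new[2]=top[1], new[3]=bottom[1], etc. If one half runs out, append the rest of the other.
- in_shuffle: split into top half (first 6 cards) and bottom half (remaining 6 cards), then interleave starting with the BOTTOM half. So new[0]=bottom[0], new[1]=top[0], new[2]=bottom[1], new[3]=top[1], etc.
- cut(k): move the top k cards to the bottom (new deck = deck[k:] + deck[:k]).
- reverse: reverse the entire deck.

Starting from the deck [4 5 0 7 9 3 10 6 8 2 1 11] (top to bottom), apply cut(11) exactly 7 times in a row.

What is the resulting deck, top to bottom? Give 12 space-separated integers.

After op 1 (cut(11)): [11 4 5 0 7 9 3 10 6 8 2 1]
After op 2 (cut(11)): [1 11 4 5 0 7 9 3 10 6 8 2]
After op 3 (cut(11)): [2 1 11 4 5 0 7 9 3 10 6 8]
After op 4 (cut(11)): [8 2 1 11 4 5 0 7 9 3 10 6]
After op 5 (cut(11)): [6 8 2 1 11 4 5 0 7 9 3 10]
After op 6 (cut(11)): [10 6 8 2 1 11 4 5 0 7 9 3]
After op 7 (cut(11)): [3 10 6 8 2 1 11 4 5 0 7 9]

Answer: 3 10 6 8 2 1 11 4 5 0 7 9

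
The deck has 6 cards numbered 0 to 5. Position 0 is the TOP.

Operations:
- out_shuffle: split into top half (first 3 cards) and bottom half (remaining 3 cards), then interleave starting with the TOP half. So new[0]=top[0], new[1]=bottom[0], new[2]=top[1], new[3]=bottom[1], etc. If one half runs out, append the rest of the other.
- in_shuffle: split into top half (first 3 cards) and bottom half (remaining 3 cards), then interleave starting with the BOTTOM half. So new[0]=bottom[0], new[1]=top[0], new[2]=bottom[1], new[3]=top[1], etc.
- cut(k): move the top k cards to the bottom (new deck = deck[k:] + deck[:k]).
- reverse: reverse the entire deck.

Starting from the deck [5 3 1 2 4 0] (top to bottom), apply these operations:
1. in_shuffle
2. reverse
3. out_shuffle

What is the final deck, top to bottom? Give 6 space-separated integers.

After op 1 (in_shuffle): [2 5 4 3 0 1]
After op 2 (reverse): [1 0 3 4 5 2]
After op 3 (out_shuffle): [1 4 0 5 3 2]

Answer: 1 4 0 5 3 2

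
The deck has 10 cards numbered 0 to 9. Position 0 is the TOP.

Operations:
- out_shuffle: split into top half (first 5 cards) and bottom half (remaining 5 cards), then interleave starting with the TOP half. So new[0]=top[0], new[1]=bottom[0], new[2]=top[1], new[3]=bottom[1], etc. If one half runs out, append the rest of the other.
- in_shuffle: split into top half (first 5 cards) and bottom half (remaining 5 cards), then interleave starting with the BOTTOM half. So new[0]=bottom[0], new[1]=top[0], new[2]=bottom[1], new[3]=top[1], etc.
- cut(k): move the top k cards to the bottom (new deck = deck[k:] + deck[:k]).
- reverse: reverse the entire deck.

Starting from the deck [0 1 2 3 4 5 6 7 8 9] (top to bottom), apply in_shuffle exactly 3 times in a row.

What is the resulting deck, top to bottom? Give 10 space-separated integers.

After op 1 (in_shuffle): [5 0 6 1 7 2 8 3 9 4]
After op 2 (in_shuffle): [2 5 8 0 3 6 9 1 4 7]
After op 3 (in_shuffle): [6 2 9 5 1 8 4 0 7 3]

Answer: 6 2 9 5 1 8 4 0 7 3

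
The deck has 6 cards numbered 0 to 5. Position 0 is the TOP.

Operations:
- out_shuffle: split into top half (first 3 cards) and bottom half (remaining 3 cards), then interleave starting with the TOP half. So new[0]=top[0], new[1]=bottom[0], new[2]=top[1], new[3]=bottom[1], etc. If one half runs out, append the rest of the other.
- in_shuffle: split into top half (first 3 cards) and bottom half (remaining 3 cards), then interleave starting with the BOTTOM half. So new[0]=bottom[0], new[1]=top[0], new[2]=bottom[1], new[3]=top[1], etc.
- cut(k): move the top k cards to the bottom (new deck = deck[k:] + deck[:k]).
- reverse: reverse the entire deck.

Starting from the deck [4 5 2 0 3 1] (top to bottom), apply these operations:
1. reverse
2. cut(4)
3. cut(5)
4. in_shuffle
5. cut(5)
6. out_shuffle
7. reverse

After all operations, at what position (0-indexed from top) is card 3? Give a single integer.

Answer: 4

Derivation:
After op 1 (reverse): [1 3 0 2 5 4]
After op 2 (cut(4)): [5 4 1 3 0 2]
After op 3 (cut(5)): [2 5 4 1 3 0]
After op 4 (in_shuffle): [1 2 3 5 0 4]
After op 5 (cut(5)): [4 1 2 3 5 0]
After op 6 (out_shuffle): [4 3 1 5 2 0]
After op 7 (reverse): [0 2 5 1 3 4]
Card 3 is at position 4.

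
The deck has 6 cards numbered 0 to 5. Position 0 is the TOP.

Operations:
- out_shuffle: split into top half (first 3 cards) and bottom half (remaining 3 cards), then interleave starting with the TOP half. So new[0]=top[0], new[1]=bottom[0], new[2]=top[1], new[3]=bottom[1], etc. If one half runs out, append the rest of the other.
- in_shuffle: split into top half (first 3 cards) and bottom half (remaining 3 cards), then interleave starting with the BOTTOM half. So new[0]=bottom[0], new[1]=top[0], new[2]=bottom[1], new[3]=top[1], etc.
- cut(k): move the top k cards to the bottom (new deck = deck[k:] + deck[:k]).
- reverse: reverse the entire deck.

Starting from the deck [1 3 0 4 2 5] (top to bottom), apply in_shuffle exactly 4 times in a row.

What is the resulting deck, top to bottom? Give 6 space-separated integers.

After op 1 (in_shuffle): [4 1 2 3 5 0]
After op 2 (in_shuffle): [3 4 5 1 0 2]
After op 3 (in_shuffle): [1 3 0 4 2 5]
After op 4 (in_shuffle): [4 1 2 3 5 0]

Answer: 4 1 2 3 5 0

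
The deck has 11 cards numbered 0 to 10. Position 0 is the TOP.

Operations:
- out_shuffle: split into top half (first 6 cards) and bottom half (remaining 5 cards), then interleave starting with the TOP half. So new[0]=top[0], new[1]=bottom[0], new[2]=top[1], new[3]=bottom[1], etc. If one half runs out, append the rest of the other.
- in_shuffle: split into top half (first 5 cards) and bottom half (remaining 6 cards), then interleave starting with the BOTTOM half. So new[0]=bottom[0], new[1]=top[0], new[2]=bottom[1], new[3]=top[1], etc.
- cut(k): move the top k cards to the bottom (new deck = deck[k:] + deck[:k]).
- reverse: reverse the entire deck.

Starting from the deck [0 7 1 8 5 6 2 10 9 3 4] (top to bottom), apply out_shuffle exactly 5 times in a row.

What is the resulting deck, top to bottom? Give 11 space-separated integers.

After op 1 (out_shuffle): [0 2 7 10 1 9 8 3 5 4 6]
After op 2 (out_shuffle): [0 8 2 3 7 5 10 4 1 6 9]
After op 3 (out_shuffle): [0 10 8 4 2 1 3 6 7 9 5]
After op 4 (out_shuffle): [0 3 10 6 8 7 4 9 2 5 1]
After op 5 (out_shuffle): [0 4 3 9 10 2 6 5 8 1 7]

Answer: 0 4 3 9 10 2 6 5 8 1 7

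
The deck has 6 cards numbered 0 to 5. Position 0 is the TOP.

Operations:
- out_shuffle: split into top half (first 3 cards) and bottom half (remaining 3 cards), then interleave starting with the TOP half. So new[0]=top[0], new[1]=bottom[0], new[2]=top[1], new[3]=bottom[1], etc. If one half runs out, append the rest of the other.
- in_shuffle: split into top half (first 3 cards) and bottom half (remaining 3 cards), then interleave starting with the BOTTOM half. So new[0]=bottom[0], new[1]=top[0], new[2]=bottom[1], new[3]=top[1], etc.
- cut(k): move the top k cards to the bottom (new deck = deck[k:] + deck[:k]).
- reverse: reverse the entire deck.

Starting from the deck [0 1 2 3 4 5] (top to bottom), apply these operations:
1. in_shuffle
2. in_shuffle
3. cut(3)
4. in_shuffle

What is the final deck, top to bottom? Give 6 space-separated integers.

After op 1 (in_shuffle): [3 0 4 1 5 2]
After op 2 (in_shuffle): [1 3 5 0 2 4]
After op 3 (cut(3)): [0 2 4 1 3 5]
After op 4 (in_shuffle): [1 0 3 2 5 4]

Answer: 1 0 3 2 5 4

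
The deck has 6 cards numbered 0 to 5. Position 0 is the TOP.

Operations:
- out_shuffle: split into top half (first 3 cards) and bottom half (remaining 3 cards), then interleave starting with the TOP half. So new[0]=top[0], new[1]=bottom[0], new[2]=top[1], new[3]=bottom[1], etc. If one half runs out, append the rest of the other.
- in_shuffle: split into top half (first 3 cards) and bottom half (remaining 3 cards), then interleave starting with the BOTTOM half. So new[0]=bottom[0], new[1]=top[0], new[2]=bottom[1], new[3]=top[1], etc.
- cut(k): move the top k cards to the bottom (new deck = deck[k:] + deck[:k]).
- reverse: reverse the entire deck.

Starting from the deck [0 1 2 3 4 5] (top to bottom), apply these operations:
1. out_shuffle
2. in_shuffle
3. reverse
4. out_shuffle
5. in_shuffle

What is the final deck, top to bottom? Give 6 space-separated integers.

After op 1 (out_shuffle): [0 3 1 4 2 5]
After op 2 (in_shuffle): [4 0 2 3 5 1]
After op 3 (reverse): [1 5 3 2 0 4]
After op 4 (out_shuffle): [1 2 5 0 3 4]
After op 5 (in_shuffle): [0 1 3 2 4 5]

Answer: 0 1 3 2 4 5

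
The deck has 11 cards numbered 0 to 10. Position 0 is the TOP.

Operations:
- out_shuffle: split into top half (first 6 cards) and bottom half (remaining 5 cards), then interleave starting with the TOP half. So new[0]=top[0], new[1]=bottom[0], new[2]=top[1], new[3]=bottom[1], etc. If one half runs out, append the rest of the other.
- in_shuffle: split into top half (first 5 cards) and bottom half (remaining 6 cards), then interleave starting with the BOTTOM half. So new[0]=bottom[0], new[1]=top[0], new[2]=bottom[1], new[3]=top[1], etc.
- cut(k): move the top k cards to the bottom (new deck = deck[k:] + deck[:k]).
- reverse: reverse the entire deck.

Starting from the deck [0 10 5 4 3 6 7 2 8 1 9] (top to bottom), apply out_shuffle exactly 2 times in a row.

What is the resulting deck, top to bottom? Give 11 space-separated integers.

Answer: 0 4 7 1 10 3 2 9 5 6 8

Derivation:
After op 1 (out_shuffle): [0 7 10 2 5 8 4 1 3 9 6]
After op 2 (out_shuffle): [0 4 7 1 10 3 2 9 5 6 8]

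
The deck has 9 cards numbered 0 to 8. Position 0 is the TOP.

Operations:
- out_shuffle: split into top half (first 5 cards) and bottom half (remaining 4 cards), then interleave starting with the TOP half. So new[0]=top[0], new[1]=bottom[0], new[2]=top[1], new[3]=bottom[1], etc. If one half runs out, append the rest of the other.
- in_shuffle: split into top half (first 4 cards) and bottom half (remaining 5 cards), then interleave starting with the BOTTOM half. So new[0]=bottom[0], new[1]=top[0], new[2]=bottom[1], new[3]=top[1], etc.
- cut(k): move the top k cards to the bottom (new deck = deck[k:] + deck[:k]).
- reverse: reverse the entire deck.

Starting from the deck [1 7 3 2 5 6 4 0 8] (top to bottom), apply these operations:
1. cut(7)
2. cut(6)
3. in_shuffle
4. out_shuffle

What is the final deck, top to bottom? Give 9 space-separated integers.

Answer: 8 4 5 3 1 0 6 2 7

Derivation:
After op 1 (cut(7)): [0 8 1 7 3 2 5 6 4]
After op 2 (cut(6)): [5 6 4 0 8 1 7 3 2]
After op 3 (in_shuffle): [8 5 1 6 7 4 3 0 2]
After op 4 (out_shuffle): [8 4 5 3 1 0 6 2 7]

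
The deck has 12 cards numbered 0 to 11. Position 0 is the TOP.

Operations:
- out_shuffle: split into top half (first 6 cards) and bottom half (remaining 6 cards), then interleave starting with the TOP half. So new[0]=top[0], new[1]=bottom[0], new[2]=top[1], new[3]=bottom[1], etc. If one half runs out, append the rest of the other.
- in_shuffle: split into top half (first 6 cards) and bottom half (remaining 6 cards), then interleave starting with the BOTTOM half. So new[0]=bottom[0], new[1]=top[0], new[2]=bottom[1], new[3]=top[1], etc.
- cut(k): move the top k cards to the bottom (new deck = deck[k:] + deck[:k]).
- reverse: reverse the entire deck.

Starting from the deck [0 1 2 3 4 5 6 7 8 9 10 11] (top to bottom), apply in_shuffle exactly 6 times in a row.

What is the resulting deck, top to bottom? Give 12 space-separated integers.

After op 1 (in_shuffle): [6 0 7 1 8 2 9 3 10 4 11 5]
After op 2 (in_shuffle): [9 6 3 0 10 7 4 1 11 8 5 2]
After op 3 (in_shuffle): [4 9 1 6 11 3 8 0 5 10 2 7]
After op 4 (in_shuffle): [8 4 0 9 5 1 10 6 2 11 7 3]
After op 5 (in_shuffle): [10 8 6 4 2 0 11 9 7 5 3 1]
After op 6 (in_shuffle): [11 10 9 8 7 6 5 4 3 2 1 0]

Answer: 11 10 9 8 7 6 5 4 3 2 1 0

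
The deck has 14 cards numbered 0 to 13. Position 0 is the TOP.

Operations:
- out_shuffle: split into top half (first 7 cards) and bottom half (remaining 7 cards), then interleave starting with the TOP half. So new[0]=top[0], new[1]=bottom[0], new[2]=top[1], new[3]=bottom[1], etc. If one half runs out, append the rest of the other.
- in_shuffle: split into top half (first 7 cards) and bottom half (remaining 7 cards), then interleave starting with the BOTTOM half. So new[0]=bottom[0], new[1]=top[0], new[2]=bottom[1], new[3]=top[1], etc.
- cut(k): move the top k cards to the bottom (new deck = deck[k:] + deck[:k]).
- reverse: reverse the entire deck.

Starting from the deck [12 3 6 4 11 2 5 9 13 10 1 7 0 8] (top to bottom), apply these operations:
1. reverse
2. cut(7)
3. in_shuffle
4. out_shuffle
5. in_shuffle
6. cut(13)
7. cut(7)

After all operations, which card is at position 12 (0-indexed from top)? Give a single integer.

After op 1 (reverse): [8 0 7 1 10 13 9 5 2 11 4 6 3 12]
After op 2 (cut(7)): [5 2 11 4 6 3 12 8 0 7 1 10 13 9]
After op 3 (in_shuffle): [8 5 0 2 7 11 1 4 10 6 13 3 9 12]
After op 4 (out_shuffle): [8 4 5 10 0 6 2 13 7 3 11 9 1 12]
After op 5 (in_shuffle): [13 8 7 4 3 5 11 10 9 0 1 6 12 2]
After op 6 (cut(13)): [2 13 8 7 4 3 5 11 10 9 0 1 6 12]
After op 7 (cut(7)): [11 10 9 0 1 6 12 2 13 8 7 4 3 5]
Position 12: card 3.

Answer: 3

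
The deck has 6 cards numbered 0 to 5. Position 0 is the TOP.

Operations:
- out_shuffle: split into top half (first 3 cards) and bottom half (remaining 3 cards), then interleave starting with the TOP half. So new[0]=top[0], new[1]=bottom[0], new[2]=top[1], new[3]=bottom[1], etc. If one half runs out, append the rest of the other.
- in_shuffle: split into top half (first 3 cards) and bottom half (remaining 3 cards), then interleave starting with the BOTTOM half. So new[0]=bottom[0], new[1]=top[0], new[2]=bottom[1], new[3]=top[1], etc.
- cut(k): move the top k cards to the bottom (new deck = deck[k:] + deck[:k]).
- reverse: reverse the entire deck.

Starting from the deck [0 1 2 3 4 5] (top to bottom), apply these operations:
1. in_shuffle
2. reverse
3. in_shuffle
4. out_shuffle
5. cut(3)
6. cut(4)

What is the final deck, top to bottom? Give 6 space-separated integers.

Answer: 5 2 3 0 1 4

Derivation:
After op 1 (in_shuffle): [3 0 4 1 5 2]
After op 2 (reverse): [2 5 1 4 0 3]
After op 3 (in_shuffle): [4 2 0 5 3 1]
After op 4 (out_shuffle): [4 5 2 3 0 1]
After op 5 (cut(3)): [3 0 1 4 5 2]
After op 6 (cut(4)): [5 2 3 0 1 4]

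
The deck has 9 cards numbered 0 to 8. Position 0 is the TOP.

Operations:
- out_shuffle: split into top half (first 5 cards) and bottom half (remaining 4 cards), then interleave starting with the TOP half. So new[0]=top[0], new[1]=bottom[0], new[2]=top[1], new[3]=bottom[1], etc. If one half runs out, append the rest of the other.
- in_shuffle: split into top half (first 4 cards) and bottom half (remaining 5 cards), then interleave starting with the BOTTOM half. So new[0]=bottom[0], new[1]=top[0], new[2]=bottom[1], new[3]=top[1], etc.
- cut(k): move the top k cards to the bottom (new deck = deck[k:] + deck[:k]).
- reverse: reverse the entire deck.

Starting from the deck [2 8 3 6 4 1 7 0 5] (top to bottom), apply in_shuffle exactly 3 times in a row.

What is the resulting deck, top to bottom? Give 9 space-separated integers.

After op 1 (in_shuffle): [4 2 1 8 7 3 0 6 5]
After op 2 (in_shuffle): [7 4 3 2 0 1 6 8 5]
After op 3 (in_shuffle): [0 7 1 4 6 3 8 2 5]

Answer: 0 7 1 4 6 3 8 2 5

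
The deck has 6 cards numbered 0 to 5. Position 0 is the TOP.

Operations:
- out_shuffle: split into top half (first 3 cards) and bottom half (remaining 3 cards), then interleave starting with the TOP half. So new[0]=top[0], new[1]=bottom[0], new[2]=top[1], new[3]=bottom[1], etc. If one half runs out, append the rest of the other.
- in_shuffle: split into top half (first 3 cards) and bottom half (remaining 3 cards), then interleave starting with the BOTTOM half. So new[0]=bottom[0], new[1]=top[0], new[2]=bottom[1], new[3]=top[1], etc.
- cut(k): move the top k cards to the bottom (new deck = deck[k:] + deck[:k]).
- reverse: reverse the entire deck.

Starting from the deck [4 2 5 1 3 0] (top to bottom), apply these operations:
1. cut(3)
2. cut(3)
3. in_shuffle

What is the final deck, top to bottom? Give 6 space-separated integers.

Answer: 1 4 3 2 0 5

Derivation:
After op 1 (cut(3)): [1 3 0 4 2 5]
After op 2 (cut(3)): [4 2 5 1 3 0]
After op 3 (in_shuffle): [1 4 3 2 0 5]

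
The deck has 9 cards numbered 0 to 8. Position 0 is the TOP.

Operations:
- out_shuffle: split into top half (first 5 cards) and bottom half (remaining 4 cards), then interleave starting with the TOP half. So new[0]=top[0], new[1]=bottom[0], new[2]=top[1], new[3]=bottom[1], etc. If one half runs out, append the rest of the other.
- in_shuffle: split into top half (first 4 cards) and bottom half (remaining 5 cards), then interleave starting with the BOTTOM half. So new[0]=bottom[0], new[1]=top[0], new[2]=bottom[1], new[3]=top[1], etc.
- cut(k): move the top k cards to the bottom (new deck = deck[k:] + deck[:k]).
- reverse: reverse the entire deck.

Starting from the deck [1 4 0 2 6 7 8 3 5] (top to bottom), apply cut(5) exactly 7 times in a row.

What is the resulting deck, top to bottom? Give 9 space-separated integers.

After op 1 (cut(5)): [7 8 3 5 1 4 0 2 6]
After op 2 (cut(5)): [4 0 2 6 7 8 3 5 1]
After op 3 (cut(5)): [8 3 5 1 4 0 2 6 7]
After op 4 (cut(5)): [0 2 6 7 8 3 5 1 4]
After op 5 (cut(5)): [3 5 1 4 0 2 6 7 8]
After op 6 (cut(5)): [2 6 7 8 3 5 1 4 0]
After op 7 (cut(5)): [5 1 4 0 2 6 7 8 3]

Answer: 5 1 4 0 2 6 7 8 3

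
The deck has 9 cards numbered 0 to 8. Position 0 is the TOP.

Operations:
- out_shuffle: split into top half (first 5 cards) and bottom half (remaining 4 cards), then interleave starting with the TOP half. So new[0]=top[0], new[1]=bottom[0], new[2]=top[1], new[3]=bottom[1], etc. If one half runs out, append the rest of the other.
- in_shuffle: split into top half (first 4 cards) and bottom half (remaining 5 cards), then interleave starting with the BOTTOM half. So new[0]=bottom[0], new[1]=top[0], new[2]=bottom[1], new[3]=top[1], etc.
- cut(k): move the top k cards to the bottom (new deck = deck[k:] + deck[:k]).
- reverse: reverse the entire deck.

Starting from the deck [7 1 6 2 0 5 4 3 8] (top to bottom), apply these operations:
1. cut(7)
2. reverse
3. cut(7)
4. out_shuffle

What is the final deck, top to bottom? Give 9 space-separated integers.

Answer: 8 2 3 6 4 1 5 7 0

Derivation:
After op 1 (cut(7)): [3 8 7 1 6 2 0 5 4]
After op 2 (reverse): [4 5 0 2 6 1 7 8 3]
After op 3 (cut(7)): [8 3 4 5 0 2 6 1 7]
After op 4 (out_shuffle): [8 2 3 6 4 1 5 7 0]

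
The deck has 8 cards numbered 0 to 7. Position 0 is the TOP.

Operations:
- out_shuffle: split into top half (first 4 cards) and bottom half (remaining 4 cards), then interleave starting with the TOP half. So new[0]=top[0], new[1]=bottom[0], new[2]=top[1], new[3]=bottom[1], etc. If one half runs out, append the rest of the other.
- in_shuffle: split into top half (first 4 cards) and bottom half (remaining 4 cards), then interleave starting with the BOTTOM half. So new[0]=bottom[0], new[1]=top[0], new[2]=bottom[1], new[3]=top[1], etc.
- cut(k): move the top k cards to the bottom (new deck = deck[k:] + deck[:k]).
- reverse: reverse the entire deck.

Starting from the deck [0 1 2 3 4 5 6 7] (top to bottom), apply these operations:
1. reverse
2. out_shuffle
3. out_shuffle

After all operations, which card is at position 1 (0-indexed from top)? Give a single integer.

After op 1 (reverse): [7 6 5 4 3 2 1 0]
After op 2 (out_shuffle): [7 3 6 2 5 1 4 0]
After op 3 (out_shuffle): [7 5 3 1 6 4 2 0]
Position 1: card 5.

Answer: 5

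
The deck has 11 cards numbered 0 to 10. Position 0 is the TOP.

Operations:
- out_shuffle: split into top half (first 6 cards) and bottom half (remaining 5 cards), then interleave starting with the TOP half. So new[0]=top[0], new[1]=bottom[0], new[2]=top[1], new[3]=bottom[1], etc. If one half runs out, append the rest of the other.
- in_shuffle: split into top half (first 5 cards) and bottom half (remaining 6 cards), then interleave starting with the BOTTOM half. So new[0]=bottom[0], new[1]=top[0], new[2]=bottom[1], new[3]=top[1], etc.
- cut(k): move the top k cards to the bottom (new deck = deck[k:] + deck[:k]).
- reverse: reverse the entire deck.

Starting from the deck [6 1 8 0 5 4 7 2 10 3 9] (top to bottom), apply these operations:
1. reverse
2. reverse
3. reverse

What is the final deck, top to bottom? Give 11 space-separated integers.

After op 1 (reverse): [9 3 10 2 7 4 5 0 8 1 6]
After op 2 (reverse): [6 1 8 0 5 4 7 2 10 3 9]
After op 3 (reverse): [9 3 10 2 7 4 5 0 8 1 6]

Answer: 9 3 10 2 7 4 5 0 8 1 6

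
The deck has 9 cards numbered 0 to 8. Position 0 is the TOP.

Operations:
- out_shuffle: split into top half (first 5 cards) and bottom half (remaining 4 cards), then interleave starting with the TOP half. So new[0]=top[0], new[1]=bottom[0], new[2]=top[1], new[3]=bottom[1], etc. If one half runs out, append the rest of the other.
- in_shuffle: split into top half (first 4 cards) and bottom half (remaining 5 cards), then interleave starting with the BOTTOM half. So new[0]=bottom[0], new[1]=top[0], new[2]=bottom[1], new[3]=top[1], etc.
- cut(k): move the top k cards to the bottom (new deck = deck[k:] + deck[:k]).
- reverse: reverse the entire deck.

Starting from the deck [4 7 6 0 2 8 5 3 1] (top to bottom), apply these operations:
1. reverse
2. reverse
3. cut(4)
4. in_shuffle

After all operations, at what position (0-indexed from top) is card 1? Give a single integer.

Answer: 0

Derivation:
After op 1 (reverse): [1 3 5 8 2 0 6 7 4]
After op 2 (reverse): [4 7 6 0 2 8 5 3 1]
After op 3 (cut(4)): [2 8 5 3 1 4 7 6 0]
After op 4 (in_shuffle): [1 2 4 8 7 5 6 3 0]
Card 1 is at position 0.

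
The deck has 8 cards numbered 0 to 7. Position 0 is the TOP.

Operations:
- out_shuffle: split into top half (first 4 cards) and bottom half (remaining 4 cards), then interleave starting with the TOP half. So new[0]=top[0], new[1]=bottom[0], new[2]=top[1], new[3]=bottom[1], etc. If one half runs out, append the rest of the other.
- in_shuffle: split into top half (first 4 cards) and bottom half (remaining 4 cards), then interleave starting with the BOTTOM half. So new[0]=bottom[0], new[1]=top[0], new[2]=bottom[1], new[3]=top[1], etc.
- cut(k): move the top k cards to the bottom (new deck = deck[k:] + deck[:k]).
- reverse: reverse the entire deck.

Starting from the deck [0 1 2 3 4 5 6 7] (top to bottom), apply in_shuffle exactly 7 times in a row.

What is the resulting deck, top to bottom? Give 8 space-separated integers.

Answer: 4 0 5 1 6 2 7 3

Derivation:
After op 1 (in_shuffle): [4 0 5 1 6 2 7 3]
After op 2 (in_shuffle): [6 4 2 0 7 5 3 1]
After op 3 (in_shuffle): [7 6 5 4 3 2 1 0]
After op 4 (in_shuffle): [3 7 2 6 1 5 0 4]
After op 5 (in_shuffle): [1 3 5 7 0 2 4 6]
After op 6 (in_shuffle): [0 1 2 3 4 5 6 7]
After op 7 (in_shuffle): [4 0 5 1 6 2 7 3]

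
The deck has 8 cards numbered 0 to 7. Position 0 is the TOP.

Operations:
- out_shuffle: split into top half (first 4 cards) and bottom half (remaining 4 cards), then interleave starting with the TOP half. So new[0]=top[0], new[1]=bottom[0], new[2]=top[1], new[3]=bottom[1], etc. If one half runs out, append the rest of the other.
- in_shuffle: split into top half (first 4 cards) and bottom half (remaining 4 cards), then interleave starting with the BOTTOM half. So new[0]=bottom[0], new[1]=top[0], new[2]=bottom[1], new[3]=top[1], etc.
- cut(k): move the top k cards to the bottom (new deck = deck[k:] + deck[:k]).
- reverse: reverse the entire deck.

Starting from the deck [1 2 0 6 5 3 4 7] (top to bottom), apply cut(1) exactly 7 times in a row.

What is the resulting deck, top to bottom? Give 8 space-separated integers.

After op 1 (cut(1)): [2 0 6 5 3 4 7 1]
After op 2 (cut(1)): [0 6 5 3 4 7 1 2]
After op 3 (cut(1)): [6 5 3 4 7 1 2 0]
After op 4 (cut(1)): [5 3 4 7 1 2 0 6]
After op 5 (cut(1)): [3 4 7 1 2 0 6 5]
After op 6 (cut(1)): [4 7 1 2 0 6 5 3]
After op 7 (cut(1)): [7 1 2 0 6 5 3 4]

Answer: 7 1 2 0 6 5 3 4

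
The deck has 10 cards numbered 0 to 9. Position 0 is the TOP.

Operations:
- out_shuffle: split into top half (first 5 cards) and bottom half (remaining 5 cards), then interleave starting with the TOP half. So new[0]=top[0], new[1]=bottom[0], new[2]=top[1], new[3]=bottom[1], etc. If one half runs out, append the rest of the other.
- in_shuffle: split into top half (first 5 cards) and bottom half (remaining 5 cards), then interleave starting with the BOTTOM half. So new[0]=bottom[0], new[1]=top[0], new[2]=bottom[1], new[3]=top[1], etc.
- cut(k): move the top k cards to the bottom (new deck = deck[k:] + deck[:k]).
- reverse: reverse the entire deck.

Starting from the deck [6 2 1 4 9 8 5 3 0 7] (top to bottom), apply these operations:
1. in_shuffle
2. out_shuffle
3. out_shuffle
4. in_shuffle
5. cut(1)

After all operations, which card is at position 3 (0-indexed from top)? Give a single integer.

After op 1 (in_shuffle): [8 6 5 2 3 1 0 4 7 9]
After op 2 (out_shuffle): [8 1 6 0 5 4 2 7 3 9]
After op 3 (out_shuffle): [8 4 1 2 6 7 0 3 5 9]
After op 4 (in_shuffle): [7 8 0 4 3 1 5 2 9 6]
After op 5 (cut(1)): [8 0 4 3 1 5 2 9 6 7]
Position 3: card 3.

Answer: 3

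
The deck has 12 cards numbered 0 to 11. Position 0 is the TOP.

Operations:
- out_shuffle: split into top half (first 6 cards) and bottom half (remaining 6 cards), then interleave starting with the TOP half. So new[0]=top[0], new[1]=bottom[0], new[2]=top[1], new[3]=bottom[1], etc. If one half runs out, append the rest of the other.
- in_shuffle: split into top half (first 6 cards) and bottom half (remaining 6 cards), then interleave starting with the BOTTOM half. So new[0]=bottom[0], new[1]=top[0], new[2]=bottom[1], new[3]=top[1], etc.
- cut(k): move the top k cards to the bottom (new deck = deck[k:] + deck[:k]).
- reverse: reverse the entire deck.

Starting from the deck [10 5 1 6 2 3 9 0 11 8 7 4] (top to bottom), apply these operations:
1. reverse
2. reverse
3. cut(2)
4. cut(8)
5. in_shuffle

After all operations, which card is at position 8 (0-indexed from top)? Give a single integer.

Answer: 11

Derivation:
After op 1 (reverse): [4 7 8 11 0 9 3 2 6 1 5 10]
After op 2 (reverse): [10 5 1 6 2 3 9 0 11 8 7 4]
After op 3 (cut(2)): [1 6 2 3 9 0 11 8 7 4 10 5]
After op 4 (cut(8)): [7 4 10 5 1 6 2 3 9 0 11 8]
After op 5 (in_shuffle): [2 7 3 4 9 10 0 5 11 1 8 6]
Position 8: card 11.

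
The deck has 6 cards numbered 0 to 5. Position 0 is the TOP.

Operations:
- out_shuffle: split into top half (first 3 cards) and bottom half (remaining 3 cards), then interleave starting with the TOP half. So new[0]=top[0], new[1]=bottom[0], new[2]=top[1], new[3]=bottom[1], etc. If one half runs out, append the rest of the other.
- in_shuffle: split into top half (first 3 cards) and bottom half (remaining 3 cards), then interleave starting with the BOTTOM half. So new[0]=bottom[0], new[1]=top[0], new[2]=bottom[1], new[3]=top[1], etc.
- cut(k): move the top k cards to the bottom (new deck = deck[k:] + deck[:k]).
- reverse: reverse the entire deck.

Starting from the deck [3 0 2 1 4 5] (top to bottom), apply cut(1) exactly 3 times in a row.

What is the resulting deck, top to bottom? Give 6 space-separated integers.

Answer: 1 4 5 3 0 2

Derivation:
After op 1 (cut(1)): [0 2 1 4 5 3]
After op 2 (cut(1)): [2 1 4 5 3 0]
After op 3 (cut(1)): [1 4 5 3 0 2]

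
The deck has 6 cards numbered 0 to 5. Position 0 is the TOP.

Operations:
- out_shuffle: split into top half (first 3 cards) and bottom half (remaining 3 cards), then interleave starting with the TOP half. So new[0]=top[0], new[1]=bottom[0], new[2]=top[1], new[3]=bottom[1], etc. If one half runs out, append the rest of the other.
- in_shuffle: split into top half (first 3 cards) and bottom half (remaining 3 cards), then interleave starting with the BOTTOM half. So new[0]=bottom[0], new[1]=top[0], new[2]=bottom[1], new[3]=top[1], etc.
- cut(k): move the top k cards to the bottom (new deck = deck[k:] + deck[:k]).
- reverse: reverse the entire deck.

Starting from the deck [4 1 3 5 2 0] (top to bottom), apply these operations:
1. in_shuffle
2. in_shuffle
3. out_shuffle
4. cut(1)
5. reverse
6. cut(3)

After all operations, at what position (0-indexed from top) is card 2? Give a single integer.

After op 1 (in_shuffle): [5 4 2 1 0 3]
After op 2 (in_shuffle): [1 5 0 4 3 2]
After op 3 (out_shuffle): [1 4 5 3 0 2]
After op 4 (cut(1)): [4 5 3 0 2 1]
After op 5 (reverse): [1 2 0 3 5 4]
After op 6 (cut(3)): [3 5 4 1 2 0]
Card 2 is at position 4.

Answer: 4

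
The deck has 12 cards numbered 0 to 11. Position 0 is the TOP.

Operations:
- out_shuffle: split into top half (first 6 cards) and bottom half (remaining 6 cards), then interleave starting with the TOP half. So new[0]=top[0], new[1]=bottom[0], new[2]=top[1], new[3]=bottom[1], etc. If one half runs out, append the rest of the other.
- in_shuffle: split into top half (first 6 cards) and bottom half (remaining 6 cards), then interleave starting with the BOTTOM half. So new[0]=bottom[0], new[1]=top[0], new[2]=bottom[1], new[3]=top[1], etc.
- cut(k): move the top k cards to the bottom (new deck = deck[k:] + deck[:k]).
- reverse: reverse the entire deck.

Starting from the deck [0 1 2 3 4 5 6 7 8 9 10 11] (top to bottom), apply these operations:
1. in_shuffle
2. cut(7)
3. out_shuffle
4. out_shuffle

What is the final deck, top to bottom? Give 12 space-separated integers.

After op 1 (in_shuffle): [6 0 7 1 8 2 9 3 10 4 11 5]
After op 2 (cut(7)): [3 10 4 11 5 6 0 7 1 8 2 9]
After op 3 (out_shuffle): [3 0 10 7 4 1 11 8 5 2 6 9]
After op 4 (out_shuffle): [3 11 0 8 10 5 7 2 4 6 1 9]

Answer: 3 11 0 8 10 5 7 2 4 6 1 9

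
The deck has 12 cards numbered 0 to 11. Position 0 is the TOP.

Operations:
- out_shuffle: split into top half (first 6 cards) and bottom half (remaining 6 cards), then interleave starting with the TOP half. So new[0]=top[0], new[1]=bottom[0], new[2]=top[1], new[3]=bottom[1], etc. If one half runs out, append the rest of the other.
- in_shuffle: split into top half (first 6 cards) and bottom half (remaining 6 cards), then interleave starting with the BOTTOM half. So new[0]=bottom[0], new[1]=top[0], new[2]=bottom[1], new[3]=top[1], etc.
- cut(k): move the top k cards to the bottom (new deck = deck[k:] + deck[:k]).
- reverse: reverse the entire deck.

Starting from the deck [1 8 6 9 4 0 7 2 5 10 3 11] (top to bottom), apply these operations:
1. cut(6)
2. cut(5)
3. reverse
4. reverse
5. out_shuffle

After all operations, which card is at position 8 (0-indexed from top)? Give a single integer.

After op 1 (cut(6)): [7 2 5 10 3 11 1 8 6 9 4 0]
After op 2 (cut(5)): [11 1 8 6 9 4 0 7 2 5 10 3]
After op 3 (reverse): [3 10 5 2 7 0 4 9 6 8 1 11]
After op 4 (reverse): [11 1 8 6 9 4 0 7 2 5 10 3]
After op 5 (out_shuffle): [11 0 1 7 8 2 6 5 9 10 4 3]
Position 8: card 9.

Answer: 9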